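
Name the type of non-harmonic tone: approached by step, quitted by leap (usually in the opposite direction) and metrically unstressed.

Escape tone.

Approach: by step. Departure: by leap. Metric position: weak.
Step in, leap out, from a weak position — an escape tone (échappée). (It is the mirror image of the appoggiatura, which leaps in and steps out on a strong beat.)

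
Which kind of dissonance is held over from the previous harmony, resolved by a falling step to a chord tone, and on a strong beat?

Approach: by preparation — the pitch is first a chord tone, then held (tied or repeated) while the harmony changes under it. Departure: down by step. Metric position: strong.
A prepared dissonance that resolves downward by step — a suspension. (The same figure resolving upward would be a retardation.)

Suspension.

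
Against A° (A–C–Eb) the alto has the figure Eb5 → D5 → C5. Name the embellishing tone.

The harmony at that moment is A diminished triad (A, C, Eb); D5 is not a chord tone.
It is approached by step down from Eb5 and left by step down to C5.
Step in, step out in the same direction — a passing tone.

D5 is a passing tone.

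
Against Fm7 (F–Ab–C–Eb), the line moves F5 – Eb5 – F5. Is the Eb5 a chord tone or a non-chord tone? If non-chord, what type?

F minor seventh chord contains F, Ab, C, Eb; Eb is the seventh, so it is a chord tone.

Chord tone (the seventh of F minor seventh chord).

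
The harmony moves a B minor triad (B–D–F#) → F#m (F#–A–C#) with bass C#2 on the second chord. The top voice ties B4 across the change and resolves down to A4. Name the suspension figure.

At the second chord the bass is C#2. The suspended B4 lies a seventh above the bass; after resolving down by step to A4, the interval above the bass becomes a sixth.
Suspension figures are named by those two intervals: 7–6.

7–6 suspension.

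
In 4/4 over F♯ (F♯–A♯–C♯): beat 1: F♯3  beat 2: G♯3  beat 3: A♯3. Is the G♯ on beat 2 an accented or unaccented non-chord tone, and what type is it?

The harmony at that moment is F♯ major triad (F♯, A♯, C♯); G♯3 is not a chord tone.
It is approached by step up from F♯3 and left by step up to A♯3.
Step in, step out in the same direction — a passing tone.
It falls on a weak beat, so it is unaccented.

Unaccented passing tone.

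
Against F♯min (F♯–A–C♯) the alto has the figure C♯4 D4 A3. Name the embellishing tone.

D4 is an escape tone.

The harmony at that moment is F♯ minor triad (F♯, A, C♯); D4 is not a chord tone.
It is approached by step up from C♯4 and left by leap down to A3.
Step in, leap out — an escape tone.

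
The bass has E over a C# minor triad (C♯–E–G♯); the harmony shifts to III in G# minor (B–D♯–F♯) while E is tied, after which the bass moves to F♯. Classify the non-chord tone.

E is a retardation.

The harmony at that moment is B major triad (B, D♯, F♯); E is not a chord tone.
It is held over (the same pitch as the preceding E) and left by step up to F♯.
Held over from the previous chord and resolving up by step — a retardation.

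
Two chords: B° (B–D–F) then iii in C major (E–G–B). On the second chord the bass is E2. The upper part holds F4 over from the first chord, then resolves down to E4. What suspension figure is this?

At the second chord the bass is E2. The suspended F4 lies a ninth above the bass; after resolving down by step to E4, the interval above the bass becomes an octave.
Suspension figures are named by those two intervals: 9–8.

9–8 suspension.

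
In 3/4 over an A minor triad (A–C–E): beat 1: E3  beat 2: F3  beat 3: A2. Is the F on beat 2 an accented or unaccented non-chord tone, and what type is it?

The harmony at that moment is A minor triad (A, C, E); F3 is not a chord tone.
It is approached by step up from E3 and left by leap down to A2.
Step in, leap out — an escape tone.
It falls on a weak beat, so it is unaccented.

Unaccented escape tone.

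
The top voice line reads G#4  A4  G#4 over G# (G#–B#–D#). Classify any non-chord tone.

The harmony at that moment is G# major triad (G#, B#, D#); A4 is not a chord tone.
It is approached by step up from G#4 and left by step down to G#4.
Step away and step back to the same note — a neighbor tone (upper neighbor).

A4 is a neighbor tone.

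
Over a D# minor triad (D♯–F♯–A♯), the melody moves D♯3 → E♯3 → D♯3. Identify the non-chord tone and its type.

The harmony at that moment is D♯ minor triad (D♯, F♯, A♯); E♯3 is not a chord tone.
It is approached by step up from D♯3 and left by step down to D♯3.
Step away and step back to the same note — a neighbor tone (upper neighbor).

E♯3 is a neighbor tone.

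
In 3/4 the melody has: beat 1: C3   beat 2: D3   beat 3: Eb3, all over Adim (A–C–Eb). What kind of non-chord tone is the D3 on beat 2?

The harmony at that moment is A diminished triad (A, C, Eb); D3 is not a chord tone.
It is approached by step up from C3 and left by step up to Eb3.
Step in, step out in the same direction — a passing tone.

Passing tone.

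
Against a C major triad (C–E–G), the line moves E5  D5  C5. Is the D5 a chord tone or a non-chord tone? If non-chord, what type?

The harmony at that moment is C major triad (C, E, G); D5 is not a chord tone.
It is approached by step down from E5 and left by step down to C5.
Step in, step out in the same direction — a passing tone.

Non-chord tone — a passing tone.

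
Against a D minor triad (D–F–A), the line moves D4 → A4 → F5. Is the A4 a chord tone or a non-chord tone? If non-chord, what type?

D minor triad contains D, F, A; A is the fifth, so it is a chord tone.

Chord tone (the fifth of D minor triad).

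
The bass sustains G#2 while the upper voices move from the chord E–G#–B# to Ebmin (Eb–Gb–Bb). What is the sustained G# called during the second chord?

Pedal tone (pedal point).

The harmony at that moment is Eb minor triad (Eb, Gb, Bb); G#2 is not a chord tone.
It is held over (the same pitch as the preceding G#2) and then sustained as the same pitch into the next harmony.
Sustained through a change of harmony — a pedal tone.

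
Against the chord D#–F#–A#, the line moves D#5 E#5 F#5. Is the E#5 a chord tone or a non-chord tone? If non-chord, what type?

The harmony at that moment is D# minor triad (D#, F#, A#); E#5 is not a chord tone.
It is approached by step up from D#5 and left by step up to F#5.
Step in, step out in the same direction — a passing tone.

Non-chord tone — a passing tone.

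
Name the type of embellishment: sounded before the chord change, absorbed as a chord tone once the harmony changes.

Anticipation.

Approach: ahead of the chord change (typically by step), so it is dissonant against the current harmony. Departure: none — the same pitch is restated or held and is a chord tone of the new harmony.
Dissonant first, consonant once the harmony catches up: the note simply arrives early — an anticipation. (The reverse timing, consonant first and dissonant after the change, would be a suspension or retardation.)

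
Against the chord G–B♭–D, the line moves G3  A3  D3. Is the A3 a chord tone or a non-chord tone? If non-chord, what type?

The harmony at that moment is G minor triad (G, B♭, D); A3 is not a chord tone.
It is approached by step up from G3 and left by leap down to D3.
Step in, leap out — an escape tone.

Non-chord tone — an escape tone.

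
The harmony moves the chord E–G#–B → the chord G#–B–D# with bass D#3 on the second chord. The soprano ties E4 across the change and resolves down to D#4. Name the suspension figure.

At the second chord the bass is D#3. The suspended E4 lies a ninth above the bass; after resolving down by step to D#4, the interval above the bass becomes an octave.
Suspension figures are named by those two intervals: 9–8.

9–8 suspension.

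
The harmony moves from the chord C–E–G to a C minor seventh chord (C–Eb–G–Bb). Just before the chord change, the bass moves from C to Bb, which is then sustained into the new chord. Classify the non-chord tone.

Bb is an anticipation.

The harmony at that moment is C major triad (C, E, G); Bb is not a chord tone.
It is approached by step down from C and then sustained as the same pitch into the next harmony.
Arriving early and becoming a chord tone when the harmony changes — an anticipation.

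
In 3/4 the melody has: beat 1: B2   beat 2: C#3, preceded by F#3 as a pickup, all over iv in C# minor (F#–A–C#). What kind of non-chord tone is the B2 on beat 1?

The harmony at that moment is F# minor triad (F#, A, C#); B2 is not a chord tone.
It is approached by leap down from F#3 and left by step up to C#3.
Leap in, step out, metrically accented — an appoggiatura.

Appoggiatura.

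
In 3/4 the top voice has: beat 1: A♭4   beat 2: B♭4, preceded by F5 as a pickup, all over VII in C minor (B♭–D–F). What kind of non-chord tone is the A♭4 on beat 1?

Appoggiatura.

The harmony at that moment is B♭ major triad (B♭, D, F); A♭4 is not a chord tone.
It is approached by leap down from F5 and left by step up to B♭4.
Leap in, step out, metrically accented — an appoggiatura.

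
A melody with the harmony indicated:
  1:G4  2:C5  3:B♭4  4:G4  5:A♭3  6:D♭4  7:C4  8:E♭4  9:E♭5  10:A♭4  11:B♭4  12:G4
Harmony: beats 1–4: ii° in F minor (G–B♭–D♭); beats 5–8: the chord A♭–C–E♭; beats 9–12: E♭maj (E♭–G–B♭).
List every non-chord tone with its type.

C5 (beat 2) — appoggiatura; D♭4 (beat 6) — appoggiatura; A♭4 (beat 10) — appoggiatura.

The harmony at that moment is G diminished triad (G, B♭, D♭); C5 is not a chord tone.
It is approached by leap up from G4 and left by step down to B♭4.
Leap in, step out — an appoggiatura.
The harmony at that moment is A♭ major triad (A♭, C, E♭); D♭4 is not a chord tone.
It is approached by leap up from A♭3 and left by step down to C4.
Leap in, step out — an appoggiatura.
The harmony at that moment is E♭ major triad (E♭, G, B♭); A♭4 is not a chord tone.
It is approached by leap down from E♭5 and left by step up to B♭4.
Leap in, step out — an appoggiatura.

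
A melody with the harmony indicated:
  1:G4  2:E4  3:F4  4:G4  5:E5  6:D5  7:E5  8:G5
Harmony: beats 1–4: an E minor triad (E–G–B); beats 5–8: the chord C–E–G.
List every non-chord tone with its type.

The harmony at that moment is E minor triad (E, G, B); F4 is not a chord tone.
It is approached by step up from E4 and left by step up to G4.
Step in, step out in the same direction — a passing tone.
The harmony at that moment is C major triad (C, E, G); D5 is not a chord tone.
It is approached by step down from E5 and left by step up to E5.
Step away and step back to the same note — a neighbor tone (lower neighbor).

F4 (beat 3) — passing tone; D5 (beat 6) — neighbor tone.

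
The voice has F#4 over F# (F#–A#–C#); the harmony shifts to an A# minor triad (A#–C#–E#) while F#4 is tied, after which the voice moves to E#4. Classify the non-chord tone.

F#4 is a suspension.

The harmony at that moment is A# minor triad (A#, C#, E#); F#4 is not a chord tone.
It is held over (the same pitch as the preceding F#4) and left by step down to E#4.
Held over from the previous chord and resolving down by step — a suspension.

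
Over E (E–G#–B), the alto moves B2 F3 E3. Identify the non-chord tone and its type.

The harmony at that moment is E major triad (E, G#, B); F3 is not a chord tone.
It is approached by leap up from B2 and left by step down to E3.
Leap in, step out — an appoggiatura.

F3 is an appoggiatura.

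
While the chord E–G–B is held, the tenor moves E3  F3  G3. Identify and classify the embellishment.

The harmony at that moment is E minor triad (E, G, B); F3 is not a chord tone.
It is approached by step up from E3 and left by step up to G3.
Step in, step out in the same direction — a passing tone.

F3 is a passing tone.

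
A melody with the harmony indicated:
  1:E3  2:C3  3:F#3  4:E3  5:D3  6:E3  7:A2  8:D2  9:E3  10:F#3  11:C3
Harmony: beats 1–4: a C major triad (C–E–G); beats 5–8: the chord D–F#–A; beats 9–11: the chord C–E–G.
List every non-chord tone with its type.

The harmony at that moment is C major triad (C, E, G); F#3 is not a chord tone.
It is approached by leap up from C3 and left by step down to E3.
Leap in, step out — an appoggiatura.
The harmony at that moment is D major triad (D, F#, A); E3 is not a chord tone.
It is approached by step up from D3 and left by leap down to A2.
Step in, leap out — an escape tone.
The harmony at that moment is C major triad (C, E, G); F#3 is not a chord tone.
It is approached by step up from E3 and left by leap down to C3.
Step in, leap out — an escape tone.

F#3 (beat 3) — appoggiatura; E3 (beat 6) — escape tone; F#3 (beat 10) — escape tone.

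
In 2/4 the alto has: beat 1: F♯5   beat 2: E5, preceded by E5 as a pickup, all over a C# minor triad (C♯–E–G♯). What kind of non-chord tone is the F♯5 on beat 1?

Upper neighbor tone.

The harmony at that moment is C♯ minor triad (C♯, E, G♯); F♯5 is not a chord tone.
It is approached by step up from E5 and left by step down to E5.
Step away and step back to the same note — a neighbor tone (upper neighbor).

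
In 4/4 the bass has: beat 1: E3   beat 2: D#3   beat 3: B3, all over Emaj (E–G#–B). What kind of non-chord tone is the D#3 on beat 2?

The harmony at that moment is E major triad (E, G#, B); D#3 is not a chord tone.
It is approached by step down from E3 and left by leap up to B3.
Step in, leap out, on a weak beat — an escape tone.

Escape tone.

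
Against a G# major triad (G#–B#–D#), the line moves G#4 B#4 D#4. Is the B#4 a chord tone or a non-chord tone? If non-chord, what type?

Chord tone (the third of G# major triad).

G# major triad contains G#, B#, D#; B# is the third, so it is a chord tone.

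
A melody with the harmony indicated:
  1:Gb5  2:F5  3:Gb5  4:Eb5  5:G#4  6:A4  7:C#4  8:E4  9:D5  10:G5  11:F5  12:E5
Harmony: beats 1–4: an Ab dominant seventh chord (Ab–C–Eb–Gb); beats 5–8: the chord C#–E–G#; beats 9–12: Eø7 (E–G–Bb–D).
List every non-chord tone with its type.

The harmony at that moment is Ab dominant seventh chord (Ab, C, Eb, Gb); F5 is not a chord tone.
It is approached by step down from Gb5 and left by step up to Gb5.
Step away and step back to the same note — a neighbor tone (lower neighbor).
The harmony at that moment is C# minor triad (C#, E, G#); A4 is not a chord tone.
It is approached by step up from G#4 and left by leap down to C#4.
Step in, leap out — an escape tone.
The harmony at that moment is E half-diminished seventh chord (E, G, Bb, D); F5 is not a chord tone.
It is approached by step down from G5 and left by step down to E5.
Step in, step out in the same direction — a passing tone.

F5 (beat 2) — neighbor tone; A4 (beat 6) — escape tone; F5 (beat 11) — passing tone.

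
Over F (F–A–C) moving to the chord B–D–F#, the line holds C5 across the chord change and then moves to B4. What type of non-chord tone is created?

C5 is a suspension.

The harmony at that moment is B minor triad (B, D, F#); C5 is not a chord tone.
It is held over (the same pitch as the preceding C5) and left by step down to B4.
Held over from the previous chord and resolving down by step — a suspension.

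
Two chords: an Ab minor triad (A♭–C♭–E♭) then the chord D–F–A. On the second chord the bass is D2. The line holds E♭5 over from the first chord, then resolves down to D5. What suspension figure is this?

At the second chord the bass is D2. The suspended E♭5 lies a ninth above the bass; after resolving down by step to D5, the interval above the bass becomes an octave.
Suspension figures are named by those two intervals: 9–8.

9–8 suspension.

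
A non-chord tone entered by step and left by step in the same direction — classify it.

Approach: by step. Departure: by step, continuing in the same direction.
Stepwise on both sides with no change of direction means the note fills in the space between two different chord tones — a passing tone. (Had it turned back to its starting note it would be a neighbor tone instead.)

Passing tone.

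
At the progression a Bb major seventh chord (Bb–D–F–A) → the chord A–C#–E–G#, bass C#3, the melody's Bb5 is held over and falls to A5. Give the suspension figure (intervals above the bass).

7–6 suspension.

At the second chord the bass is C#3. The suspended Bb5 lies a seventh above the bass; after resolving down by step to A5, the interval above the bass becomes a sixth.
Suspension figures are named by those two intervals: 7–6.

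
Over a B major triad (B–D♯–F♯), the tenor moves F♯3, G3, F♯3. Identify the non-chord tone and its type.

The harmony at that moment is B major triad (B, D♯, F♯); G3 is not a chord tone.
It is approached by step up from F♯3 and left by step down to F♯3.
Step away and step back to the same note — a neighbor tone (upper neighbor).

G3 is a neighbor tone.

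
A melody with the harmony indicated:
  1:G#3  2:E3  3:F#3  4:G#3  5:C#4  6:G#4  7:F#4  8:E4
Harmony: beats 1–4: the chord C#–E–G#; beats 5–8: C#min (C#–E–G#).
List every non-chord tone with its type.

F#3 (beat 3) — passing tone; F#4 (beat 7) — passing tone.

The harmony at that moment is C# minor triad (C#, E, G#); F#3 is not a chord tone.
It is approached by step up from E3 and left by step up to G#3.
Step in, step out in the same direction — a passing tone.
The harmony at that moment is C# minor triad (C#, E, G#); F#4 is not a chord tone.
It is approached by step down from G#4 and left by step down to E4.
Step in, step out in the same direction — a passing tone.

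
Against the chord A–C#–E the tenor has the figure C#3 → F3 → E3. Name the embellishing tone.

The harmony at that moment is A major triad (A, C#, E); F3 is not a chord tone.
It is approached by leap up from C#3 and left by step down to E3.
Leap in, step out — an appoggiatura.

F3 is an appoggiatura.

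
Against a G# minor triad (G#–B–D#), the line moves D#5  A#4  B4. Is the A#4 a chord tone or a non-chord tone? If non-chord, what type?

Non-chord tone — an appoggiatura.

The harmony at that moment is G# minor triad (G#, B, D#); A#4 is not a chord tone.
It is approached by leap down from D#5 and left by step up to B4.
Leap in, step out — an appoggiatura.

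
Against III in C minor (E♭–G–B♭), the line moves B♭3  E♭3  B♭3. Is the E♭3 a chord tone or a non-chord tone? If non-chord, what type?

Chord tone (the root of Eb major triad).

Eb major triad contains E♭, G, B♭; E♭ is the root, so it is a chord tone.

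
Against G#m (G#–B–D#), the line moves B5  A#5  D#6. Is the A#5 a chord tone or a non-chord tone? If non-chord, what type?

Non-chord tone — an escape tone.

The harmony at that moment is G# minor triad (G#, B, D#); A#5 is not a chord tone.
It is approached by step down from B5 and left by leap up to D#6.
Step in, leap out — an escape tone.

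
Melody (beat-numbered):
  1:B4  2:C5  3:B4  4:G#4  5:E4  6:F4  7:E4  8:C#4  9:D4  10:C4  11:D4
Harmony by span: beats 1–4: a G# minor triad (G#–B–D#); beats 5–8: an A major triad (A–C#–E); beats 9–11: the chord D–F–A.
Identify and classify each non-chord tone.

C5 (beat 2) — neighbor tone; F4 (beat 6) — neighbor tone; C4 (beat 10) — neighbor tone.

The harmony at that moment is G# minor triad (G#, B, D#); C5 is not a chord tone.
It is approached by step up from B4 and left by step down to B4.
Step away and step back to the same note — a neighbor tone (upper neighbor).
The harmony at that moment is A major triad (A, C#, E); F4 is not a chord tone.
It is approached by step up from E4 and left by step down to E4.
Step away and step back to the same note — a neighbor tone (upper neighbor).
The harmony at that moment is D minor triad (D, F, A); C4 is not a chord tone.
It is approached by step down from D4 and left by step up to D4.
Step away and step back to the same note — a neighbor tone (lower neighbor).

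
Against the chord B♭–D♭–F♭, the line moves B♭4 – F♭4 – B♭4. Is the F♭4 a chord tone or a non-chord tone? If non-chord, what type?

Bb diminished triad contains B♭, D♭, F♭; F♭ is the fifth, so it is a chord tone.

Chord tone (the fifth of Bb diminished triad).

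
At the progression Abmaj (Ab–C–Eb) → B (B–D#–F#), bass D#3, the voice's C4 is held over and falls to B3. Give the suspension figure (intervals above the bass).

At the second chord the bass is D#3. The suspended C4 lies a seventh above the bass; after resolving down by step to B3, the interval above the bass becomes a sixth.
Suspension figures are named by those two intervals: 7–6.

7–6 suspension.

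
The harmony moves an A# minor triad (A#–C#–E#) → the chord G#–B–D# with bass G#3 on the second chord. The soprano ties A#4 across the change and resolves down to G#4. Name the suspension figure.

9–8 suspension.

At the second chord the bass is G#3. The suspended A#4 lies a ninth above the bass; after resolving down by step to G#4, the interval above the bass becomes an octave.
Suspension figures are named by those two intervals: 9–8.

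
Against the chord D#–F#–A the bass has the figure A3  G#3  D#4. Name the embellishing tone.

The harmony at that moment is D# diminished triad (D#, F#, A); G#3 is not a chord tone.
It is approached by step down from A3 and left by leap up to D#4.
Step in, leap out — an escape tone.

G#3 is an escape tone.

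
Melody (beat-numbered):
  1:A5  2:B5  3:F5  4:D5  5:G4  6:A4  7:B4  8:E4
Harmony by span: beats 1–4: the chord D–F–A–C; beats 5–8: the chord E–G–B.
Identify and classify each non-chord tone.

B5 (beat 2) — escape tone; A4 (beat 6) — passing tone.

The harmony at that moment is D minor seventh chord (D, F, A, C); B5 is not a chord tone.
It is approached by step up from A5 and left by leap down to F5.
Step in, leap out — an escape tone.
The harmony at that moment is E minor triad (E, G, B); A4 is not a chord tone.
It is approached by step up from G4 and left by step up to B4.
Step in, step out in the same direction — a passing tone.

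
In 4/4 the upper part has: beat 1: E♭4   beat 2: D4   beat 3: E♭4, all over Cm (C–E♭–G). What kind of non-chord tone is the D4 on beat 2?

Lower neighbor tone.

The harmony at that moment is C minor triad (C, E♭, G); D4 is not a chord tone.
It is approached by step down from E♭4 and left by step up to E♭4.
Step away and step back to the same note — a neighbor tone (lower neighbor).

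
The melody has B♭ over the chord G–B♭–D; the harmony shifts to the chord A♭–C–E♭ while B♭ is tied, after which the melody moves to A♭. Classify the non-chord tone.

B♭ is a suspension.

The harmony at that moment is A♭ major triad (A♭, C, E♭); B♭ is not a chord tone.
It is held over (the same pitch as the preceding B♭) and left by step down to A♭.
Held over from the previous chord and resolving down by step — a suspension.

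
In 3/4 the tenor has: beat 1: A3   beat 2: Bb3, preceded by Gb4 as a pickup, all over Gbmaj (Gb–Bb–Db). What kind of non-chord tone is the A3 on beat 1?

The harmony at that moment is Gb major triad (Gb, Bb, Db); A3 is not a chord tone.
It is approached by leap down from Gb4 and left by step up to Bb3.
Leap in, step out, metrically accented — an appoggiatura.

Appoggiatura.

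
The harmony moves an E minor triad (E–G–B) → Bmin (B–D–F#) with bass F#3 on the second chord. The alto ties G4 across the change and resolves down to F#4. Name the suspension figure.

At the second chord the bass is F#3. The suspended G4 lies a ninth above the bass; after resolving down by step to F#4, the interval above the bass becomes an octave.
Suspension figures are named by those two intervals: 9–8.

9–8 suspension.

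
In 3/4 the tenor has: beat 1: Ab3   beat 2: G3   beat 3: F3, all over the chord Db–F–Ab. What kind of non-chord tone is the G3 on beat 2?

The harmony at that moment is Db major triad (Db, F, Ab); G3 is not a chord tone.
It is approached by step down from Ab3 and left by step down to F3.
Step in, step out in the same direction — a passing tone.

Passing tone.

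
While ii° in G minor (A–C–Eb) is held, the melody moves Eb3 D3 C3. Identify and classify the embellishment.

The harmony at that moment is A diminished triad (A, C, Eb); D3 is not a chord tone.
It is approached by step down from Eb3 and left by step down to C3.
Step in, step out in the same direction — a passing tone.

D3 is a passing tone.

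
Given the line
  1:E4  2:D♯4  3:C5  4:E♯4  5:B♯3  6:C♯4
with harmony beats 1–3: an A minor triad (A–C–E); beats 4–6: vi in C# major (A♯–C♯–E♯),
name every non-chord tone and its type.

D♯4 (beat 2) — escape tone; B♯3 (beat 5) — appoggiatura.

The harmony at that moment is A minor triad (A, C, E); D♯4 is not a chord tone.
It is approached by step down from E4 and left by leap up to C5.
Step in, leap out — an escape tone.
The harmony at that moment is A♯ minor triad (A♯, C♯, E♯); B♯3 is not a chord tone.
It is approached by leap down from E♯4 and left by step up to C♯4.
Leap in, step out — an appoggiatura.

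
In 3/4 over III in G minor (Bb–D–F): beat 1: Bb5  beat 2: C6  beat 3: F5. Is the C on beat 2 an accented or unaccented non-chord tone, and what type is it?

The harmony at that moment is Bb major triad (Bb, D, F); C6 is not a chord tone.
It is approached by step up from Bb5 and left by leap down to F5.
Step in, leap out — an escape tone.
It falls on a weak beat, so it is unaccented.

Unaccented escape tone.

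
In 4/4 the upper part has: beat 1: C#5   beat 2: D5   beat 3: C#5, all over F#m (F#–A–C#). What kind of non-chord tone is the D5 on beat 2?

Upper neighbor tone.

The harmony at that moment is F# minor triad (F#, A, C#); D5 is not a chord tone.
It is approached by step up from C#5 and left by step down to C#5.
Step away and step back to the same note — a neighbor tone (upper neighbor).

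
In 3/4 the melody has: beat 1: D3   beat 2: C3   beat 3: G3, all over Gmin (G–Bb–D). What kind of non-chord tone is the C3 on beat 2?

Escape tone.

The harmony at that moment is G minor triad (G, Bb, D); C3 is not a chord tone.
It is approached by step down from D3 and left by leap up to G3.
Step in, leap out, on a weak beat — an escape tone.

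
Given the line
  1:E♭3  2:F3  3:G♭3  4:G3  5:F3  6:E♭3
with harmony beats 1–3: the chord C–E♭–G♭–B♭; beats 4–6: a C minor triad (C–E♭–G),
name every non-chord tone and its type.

The harmony at that moment is C half-diminished seventh chord (C, E♭, G♭, B♭); F3 is not a chord tone.
It is approached by step up from E♭3 and left by step up to G♭3.
Step in, step out in the same direction — a passing tone.
The harmony at that moment is C minor triad (C, E♭, G); F3 is not a chord tone.
It is approached by step down from G3 and left by step down to E♭3.
Step in, step out in the same direction — a passing tone.

F3 (beat 2) — passing tone; F3 (beat 5) — passing tone.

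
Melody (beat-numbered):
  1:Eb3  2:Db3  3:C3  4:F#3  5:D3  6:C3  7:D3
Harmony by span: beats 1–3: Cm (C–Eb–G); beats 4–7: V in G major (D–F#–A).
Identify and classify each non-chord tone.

Db3 (beat 2) — passing tone; C3 (beat 6) — neighbor tone.

The harmony at that moment is C minor triad (C, Eb, G); Db3 is not a chord tone.
It is approached by step down from Eb3 and left by step down to C3.
Step in, step out in the same direction — a passing tone.
The harmony at that moment is D major triad (D, F#, A); C3 is not a chord tone.
It is approached by step down from D3 and left by step up to D3.
Step away and step back to the same note — a neighbor tone (lower neighbor).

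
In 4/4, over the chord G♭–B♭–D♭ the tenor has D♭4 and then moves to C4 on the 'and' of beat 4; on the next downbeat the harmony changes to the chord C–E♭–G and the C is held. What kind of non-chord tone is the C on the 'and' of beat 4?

Anticipation.

The harmony at that moment is G♭ major triad (G♭, B♭, D♭); C4 is not a chord tone.
It is approached by step down from D♭4 and then sustained as the same pitch into the next harmony.
Arriving early and becoming a chord tone when the harmony changes — an anticipation.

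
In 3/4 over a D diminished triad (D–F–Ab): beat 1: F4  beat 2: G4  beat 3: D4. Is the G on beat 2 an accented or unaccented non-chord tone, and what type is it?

The harmony at that moment is D diminished triad (D, F, Ab); G4 is not a chord tone.
It is approached by step up from F4 and left by leap down to D4.
Step in, leap out — an escape tone.
It falls on a weak beat, so it is unaccented.

Unaccented escape tone.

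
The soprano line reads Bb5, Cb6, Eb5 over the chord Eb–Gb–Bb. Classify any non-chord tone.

Cb6 is an escape tone.

The harmony at that moment is Eb minor triad (Eb, Gb, Bb); Cb6 is not a chord tone.
It is approached by step up from Bb5 and left by leap down to Eb5.
Step in, leap out — an escape tone.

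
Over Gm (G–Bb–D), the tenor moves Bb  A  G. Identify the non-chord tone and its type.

The harmony at that moment is G minor triad (G, Bb, D); A is not a chord tone.
It is approached by step down from Bb and left by step down to G.
Step in, step out in the same direction — a passing tone.

A is a passing tone.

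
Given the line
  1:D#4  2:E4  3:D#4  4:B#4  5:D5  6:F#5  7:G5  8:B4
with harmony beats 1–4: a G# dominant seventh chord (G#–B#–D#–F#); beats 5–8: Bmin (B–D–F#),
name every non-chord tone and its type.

E4 (beat 2) — neighbor tone; G5 (beat 7) — escape tone.

The harmony at that moment is G# dominant seventh chord (G#, B#, D#, F#); E4 is not a chord tone.
It is approached by step up from D#4 and left by step down to D#4.
Step away and step back to the same note — a neighbor tone (upper neighbor).
The harmony at that moment is B minor triad (B, D, F#); G5 is not a chord tone.
It is approached by step up from F#5 and left by leap down to B4.
Step in, leap out — an escape tone.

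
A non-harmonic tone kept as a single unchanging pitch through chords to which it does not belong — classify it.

Approach: none. Departure: none — a single pitch is sustained while the chords change around it, passing through harmonies that do not contain it.
No melodic motion at all; the dissonance is created entirely by the moving harmonies against the stationary note — a pedal tone (pedal point).

Pedal tone.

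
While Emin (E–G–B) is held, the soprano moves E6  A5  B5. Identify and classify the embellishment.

The harmony at that moment is E minor triad (E, G, B); A5 is not a chord tone.
It is approached by leap down from E6 and left by step up to B5.
Leap in, step out — an appoggiatura.

A5 is an appoggiatura.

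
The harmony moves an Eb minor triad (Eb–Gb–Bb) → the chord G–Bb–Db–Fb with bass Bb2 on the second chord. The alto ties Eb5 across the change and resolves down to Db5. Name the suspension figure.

At the second chord the bass is Bb2. The suspended Eb5 lies a fourth above the bass; after resolving down by step to Db5, the interval above the bass becomes a third.
Suspension figures are named by those two intervals: 4–3.

4–3 suspension.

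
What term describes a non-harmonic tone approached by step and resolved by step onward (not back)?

Approach: by step. Departure: by step, continuing in the same direction.
Stepwise on both sides with no change of direction means the note fills in the space between two different chord tones — a passing tone. (Had it turned back to its starting note it would be a neighbor tone instead.)

Passing tone.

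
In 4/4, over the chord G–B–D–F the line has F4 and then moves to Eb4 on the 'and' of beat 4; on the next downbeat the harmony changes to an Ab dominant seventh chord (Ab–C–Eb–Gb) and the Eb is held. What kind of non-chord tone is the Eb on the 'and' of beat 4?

The harmony at that moment is G dominant seventh chord (G, B, D, F); Eb4 is not a chord tone.
It is approached by step down from F4 and then sustained as the same pitch into the next harmony.
Arriving early and becoming a chord tone when the harmony changes — an anticipation.

Anticipation.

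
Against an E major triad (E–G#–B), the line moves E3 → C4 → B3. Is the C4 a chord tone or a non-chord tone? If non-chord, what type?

Non-chord tone — an appoggiatura.

The harmony at that moment is E major triad (E, G#, B); C4 is not a chord tone.
It is approached by leap up from E3 and left by step down to B3.
Leap in, step out — an appoggiatura.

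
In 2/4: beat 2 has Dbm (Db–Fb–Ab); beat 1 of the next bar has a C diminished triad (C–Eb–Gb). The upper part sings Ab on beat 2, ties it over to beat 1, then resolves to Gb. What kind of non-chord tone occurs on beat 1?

The harmony at that moment is C diminished triad (C, Eb, Gb); Ab is not a chord tone.
It is held over (the same pitch as the preceding Ab) and left by step down to Gb.
Held over from the previous chord and resolving down by step — a suspension.

Suspension.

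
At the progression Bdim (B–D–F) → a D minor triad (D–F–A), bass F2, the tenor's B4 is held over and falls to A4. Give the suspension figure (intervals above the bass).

4–3 suspension.

At the second chord the bass is F2. The suspended B4 lies a fourth above the bass; after resolving down by step to A4, the interval above the bass becomes a third.
Suspension figures are named by those two intervals: 4–3.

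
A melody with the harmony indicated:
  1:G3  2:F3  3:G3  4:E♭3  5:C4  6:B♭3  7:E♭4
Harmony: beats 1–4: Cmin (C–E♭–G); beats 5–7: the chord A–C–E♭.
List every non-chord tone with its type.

The harmony at that moment is C minor triad (C, E♭, G); F3 is not a chord tone.
It is approached by step down from G3 and left by step up to G3.
Step away and step back to the same note — a neighbor tone (lower neighbor).
The harmony at that moment is A diminished triad (A, C, E♭); B♭3 is not a chord tone.
It is approached by step down from C4 and left by leap up to E♭4.
Step in, leap out — an escape tone.

F3 (beat 2) — neighbor tone; B♭3 (beat 6) — escape tone.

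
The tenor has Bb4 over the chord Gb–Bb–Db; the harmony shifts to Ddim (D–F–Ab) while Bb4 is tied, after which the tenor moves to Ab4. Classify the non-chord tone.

The harmony at that moment is D diminished triad (D, F, Ab); Bb4 is not a chord tone.
It is held over (the same pitch as the preceding Bb4) and left by step down to Ab4.
Held over from the previous chord and resolving down by step — a suspension.

Bb4 is a suspension.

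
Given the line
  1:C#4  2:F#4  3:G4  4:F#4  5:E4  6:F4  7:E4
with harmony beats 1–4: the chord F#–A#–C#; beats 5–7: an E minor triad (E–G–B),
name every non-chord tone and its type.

G4 (beat 3) — neighbor tone; F4 (beat 6) — neighbor tone.

The harmony at that moment is F# major triad (F#, A#, C#); G4 is not a chord tone.
It is approached by step up from F#4 and left by step down to F#4.
Step away and step back to the same note — a neighbor tone (upper neighbor).
The harmony at that moment is E minor triad (E, G, B); F4 is not a chord tone.
It is approached by step up from E4 and left by step down to E4.
Step away and step back to the same note — a neighbor tone (upper neighbor).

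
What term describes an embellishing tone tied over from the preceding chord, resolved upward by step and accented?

Retardation.

Approach: by preparation — the pitch is first a chord tone, then held (tied or repeated) while the harmony changes under it. Departure: up by step. Metric position: strong.
A prepared dissonance that resolves upward by step — a retardation. (The same figure resolving downward would be a suspension.)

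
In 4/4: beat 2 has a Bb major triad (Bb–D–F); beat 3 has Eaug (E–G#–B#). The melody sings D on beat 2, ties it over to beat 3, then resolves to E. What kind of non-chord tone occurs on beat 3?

Retardation.

The harmony at that moment is E augmented triad (E, G#, B#); D is not a chord tone.
It is held over (the same pitch as the preceding D) and left by step up to E.
Held over from the previous chord and resolving up by step — a retardation.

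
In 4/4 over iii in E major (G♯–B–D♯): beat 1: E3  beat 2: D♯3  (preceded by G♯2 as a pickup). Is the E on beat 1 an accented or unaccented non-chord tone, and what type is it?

Accented appoggiatura.

The harmony at that moment is G♯ minor triad (G♯, B, D♯); E3 is not a chord tone.
It is approached by leap up from G♯2 and left by step down to D♯3.
Leap in, step out — an appoggiatura.
It falls on the downbeat, so it is accented.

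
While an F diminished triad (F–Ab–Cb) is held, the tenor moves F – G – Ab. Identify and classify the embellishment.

G is a passing tone.

The harmony at that moment is F diminished triad (F, Ab, Cb); G is not a chord tone.
It is approached by step up from F and left by step up to Ab.
Step in, step out in the same direction — a passing tone.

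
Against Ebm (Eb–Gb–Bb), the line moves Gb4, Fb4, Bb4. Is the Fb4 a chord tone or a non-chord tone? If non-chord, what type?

Non-chord tone — an escape tone.

The harmony at that moment is Eb minor triad (Eb, Gb, Bb); Fb4 is not a chord tone.
It is approached by step down from Gb4 and left by leap up to Bb4.
Step in, leap out — an escape tone.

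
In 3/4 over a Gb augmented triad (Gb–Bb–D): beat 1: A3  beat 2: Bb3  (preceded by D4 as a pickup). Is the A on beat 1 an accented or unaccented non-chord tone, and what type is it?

The harmony at that moment is Gb augmented triad (Gb, Bb, D); A3 is not a chord tone.
It is approached by leap down from D4 and left by step up to Bb3.
Leap in, step out — an appoggiatura.
It falls on the downbeat, so it is accented.

Accented appoggiatura.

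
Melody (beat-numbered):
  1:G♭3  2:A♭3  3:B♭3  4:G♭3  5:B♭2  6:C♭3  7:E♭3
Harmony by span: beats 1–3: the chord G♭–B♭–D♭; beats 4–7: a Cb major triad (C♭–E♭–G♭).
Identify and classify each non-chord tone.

The harmony at that moment is G♭ major triad (G♭, B♭, D♭); A♭3 is not a chord tone.
It is approached by step up from G♭3 and left by step up to B♭3.
Step in, step out in the same direction — a passing tone.
The harmony at that moment is C♭ major triad (C♭, E♭, G♭); B♭2 is not a chord tone.
It is approached by leap down from G♭3 and left by step up to C♭3.
Leap in, step out — an appoggiatura.

A♭3 (beat 2) — passing tone; B♭2 (beat 5) — appoggiatura.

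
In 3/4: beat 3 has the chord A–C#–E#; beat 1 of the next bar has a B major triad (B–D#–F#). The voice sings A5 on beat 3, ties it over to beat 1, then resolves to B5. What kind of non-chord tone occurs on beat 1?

The harmony at that moment is B major triad (B, D#, F#); A5 is not a chord tone.
It is held over (the same pitch as the preceding A5) and left by step up to B5.
Held over from the previous chord and resolving up by step — a retardation.

Retardation.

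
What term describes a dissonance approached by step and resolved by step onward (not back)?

Passing tone.

Approach: by step. Departure: by step, continuing in the same direction.
Stepwise on both sides with no change of direction means the note fills in the space between two different chord tones — a passing tone. (Had it turned back to its starting note it would be a neighbor tone instead.)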